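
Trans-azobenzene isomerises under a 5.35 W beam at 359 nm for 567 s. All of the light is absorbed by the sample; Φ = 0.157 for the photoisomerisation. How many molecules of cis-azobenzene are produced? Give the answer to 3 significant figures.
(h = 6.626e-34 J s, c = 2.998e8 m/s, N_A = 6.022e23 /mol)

8.61e20 molecules

Photon energy at 359 nm: hc/λ = (6.626e-34)(2.998e8)/(359e-9) = 5.533e-19 J.
Energy delivered: (5.35 W)(567 s) = 3033 J.
Photons incident: 3033 / 5.533e-19 = 5.482e21, i.e. 5.482e21/6.022e23 = 0.009103 mol.
Product: Φ × n_abs = 0.157 × 0.009103 = 0.001429 mol.
As a count: 0.001429 × 6.022e23 = 8.61e20.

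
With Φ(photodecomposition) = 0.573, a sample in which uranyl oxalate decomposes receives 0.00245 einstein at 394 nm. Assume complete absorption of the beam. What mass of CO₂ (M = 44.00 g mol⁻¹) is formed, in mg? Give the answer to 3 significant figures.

61.8 mg

Product: Φ × n_abs = 0.573 × 0.00245 = 0.001404 mol.
Mass: 0.001404 × 44.00 = 0.06178 g = 61.8 mg.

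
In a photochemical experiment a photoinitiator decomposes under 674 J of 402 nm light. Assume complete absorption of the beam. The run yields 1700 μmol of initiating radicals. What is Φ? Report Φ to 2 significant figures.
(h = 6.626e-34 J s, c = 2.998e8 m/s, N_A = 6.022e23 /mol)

Φ = 0.75

Product: 1700 μmol = 0.00170 mol.
Photon energy at 402 nm: hc/λ = (6.626e-34)(2.998e8)/(402e-9) = 4.941e-19 J.
Photons incident: 674 / 4.941e-19 = 1.364e21, i.e. 1.364e21/6.022e23 = 0.002265 mol.
Φ = 0.00170 mol / 0.002265 mol photons = 0.75.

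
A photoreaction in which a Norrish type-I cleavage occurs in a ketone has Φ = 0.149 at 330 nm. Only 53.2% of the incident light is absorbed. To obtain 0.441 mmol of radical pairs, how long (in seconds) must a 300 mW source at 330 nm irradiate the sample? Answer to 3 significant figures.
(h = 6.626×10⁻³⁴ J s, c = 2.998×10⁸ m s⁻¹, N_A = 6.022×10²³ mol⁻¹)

Product: 0.441 mmol = 4.41×10⁻⁴ mol.
Photons that must be absorbed: 4.41×10⁻⁴ / 0.149 = 0.002960 mol.
Incident photons needed: 0.002960 / 0.532 = 0.005564 mol.
Photon energy: hc/λ = 6.020×10⁻¹⁹ J; per mole, 3.625×10⁵ J mol⁻¹.
Energy required: 0.005564 × 3.625×10⁵ = 2017 J.
Time: 2017 J / 0.3 W = 6720 s.

t ≈ 6720 s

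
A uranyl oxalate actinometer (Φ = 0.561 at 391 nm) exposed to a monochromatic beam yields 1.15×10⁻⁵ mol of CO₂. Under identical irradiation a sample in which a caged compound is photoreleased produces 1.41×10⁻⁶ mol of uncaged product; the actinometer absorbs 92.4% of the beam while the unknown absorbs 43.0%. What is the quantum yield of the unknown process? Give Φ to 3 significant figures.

Φ = 0.148

Photons absorbed by the actinometer: 1.15×10⁻⁵ / 0.561 = 2.050×10⁻⁵ mol.
Incident flux: 2.050×10⁻⁵ / 0.924 = 2.219×10⁻⁵ einstein.
Absorbed by unknown: 0.430 × 2.219×10⁻⁵ = 9.542×10⁻⁶ mol.
Φ(unknown) = 1.41×10⁻⁶ / 9.542×10⁻⁶ = 0.148.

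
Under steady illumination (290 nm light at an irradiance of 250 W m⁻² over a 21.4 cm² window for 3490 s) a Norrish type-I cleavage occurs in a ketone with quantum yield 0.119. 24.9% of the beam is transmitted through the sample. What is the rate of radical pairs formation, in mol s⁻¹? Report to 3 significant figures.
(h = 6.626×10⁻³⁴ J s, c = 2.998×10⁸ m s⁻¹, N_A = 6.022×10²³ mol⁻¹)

1.16×10⁻⁷ mol s⁻¹

Photon energy at 290 nm: hc/λ = (6.626×10⁻³⁴)(2.998×10⁸)/(290×10⁻⁹) = 6.850×10⁻¹⁹ J.
Energy delivered: (250 W m⁻²)(21.4×10⁻⁴ m²)(3490 s) = 1867 J.
Photons incident: 1867 / 6.850×10⁻¹⁹ = 2.726×10²¹, i.e. 2.726×10²¹/6.022×10²³ = 0.004527 mol.
Fraction absorbed: 1 − 24.9/100 = 0.7510.
Photons absorbed: 0.7510 × 0.004527 = 0.003400 mol.
Product formed: 0.119 × 0.003400 = 4.046×10⁻⁴ mol.
Rate: 4.046×10⁻⁴ / 3490 s = 1.16×10⁻⁷ mol s⁻¹.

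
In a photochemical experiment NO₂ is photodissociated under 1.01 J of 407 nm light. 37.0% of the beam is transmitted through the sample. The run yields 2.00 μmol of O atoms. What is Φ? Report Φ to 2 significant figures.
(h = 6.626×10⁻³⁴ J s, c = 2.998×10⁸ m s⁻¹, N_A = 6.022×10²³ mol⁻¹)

Φ = 0.92

Product: 2.00 μmol = 2.00×10⁻⁶ mol.
Photon energy at 407 nm: hc/λ = (6.626×10⁻³⁴)(2.998×10⁸)/(407×10⁻⁹) = 4.881×10⁻¹⁹ J.
Photons incident: 1.01 / 4.881×10⁻¹⁹ = 2.069×10¹⁸, i.e. 2.069×10¹⁸/6.022×10²³ = 3.436×10⁻⁶ mol.
Fraction absorbed: 1 − 37.0/100 = 0.6300.
Photons absorbed: 0.6300 × 3.436×10⁻⁶ = 2.165×10⁻⁶ mol.
Φ = 2.00×10⁻⁶ mol / 2.165×10⁻⁶ mol photons = 0.92.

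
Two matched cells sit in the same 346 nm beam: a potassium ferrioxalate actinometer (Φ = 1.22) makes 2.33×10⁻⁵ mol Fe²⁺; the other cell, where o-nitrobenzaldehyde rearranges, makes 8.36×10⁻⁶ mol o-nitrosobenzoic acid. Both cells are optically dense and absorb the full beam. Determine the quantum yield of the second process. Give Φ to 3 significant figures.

Φ = 0.438

Photons absorbed by the actinometer: 2.33×10⁻⁵ / 1.22 = 1.910×10⁻⁵ mol.
Φ(unknown) = 8.36×10⁻⁶ / 1.910×10⁻⁵ = 0.438.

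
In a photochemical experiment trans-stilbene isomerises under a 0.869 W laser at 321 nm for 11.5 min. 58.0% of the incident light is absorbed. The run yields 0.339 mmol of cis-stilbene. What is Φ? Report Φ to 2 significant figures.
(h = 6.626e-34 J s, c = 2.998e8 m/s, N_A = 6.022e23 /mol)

Φ = 0.36

Product: 0.339 mmol = 3.39e-4 mol.
Photon energy at 321 nm: hc/λ = (6.626e-34)(2.998e8)/(321e-9) = 6.188e-19 J.
Energy delivered: (0.869 W)(690 s) = 599.6 J.
Photons incident: 599.6 / 6.188e-19 = 9.690e20, i.e. 9.690e20/6.022e23 = 0.001609 mol.
Photons absorbed: 0.580 × 0.001609 = 9.332e-4 mol.
Φ = 3.39e-4 mol / 9.332e-4 mol photons = 0.36.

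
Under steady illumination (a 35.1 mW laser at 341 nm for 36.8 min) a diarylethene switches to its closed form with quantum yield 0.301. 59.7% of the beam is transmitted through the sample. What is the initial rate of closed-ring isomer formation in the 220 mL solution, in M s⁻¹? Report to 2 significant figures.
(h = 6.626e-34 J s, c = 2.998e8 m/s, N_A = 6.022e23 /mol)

5.5e-8 M s⁻¹

Photon energy at 341 nm: hc/λ = (6.626e-34)(2.998e8)/(341e-9) = 5.825e-19 J.
Energy delivered: (35.1 mW)(2208 s) = 77.50 J.
Photons incident: 77.50 / 5.825e-19 = 1.330e20, i.e. 1.330e20/6.022e23 = 2.209e-4 mol.
Fraction absorbed: 1 − 59.7/100 = 0.4030.
Photons absorbed: 0.4030 × 2.209e-4 = 8.902e-5 mol.
Product formed: 0.301 × 8.902e-5 = 2.680e-5 mol.
Rate: 2.680e-5 mol / (2208 s × 0.22 L) = 5.5e-8 M s⁻¹.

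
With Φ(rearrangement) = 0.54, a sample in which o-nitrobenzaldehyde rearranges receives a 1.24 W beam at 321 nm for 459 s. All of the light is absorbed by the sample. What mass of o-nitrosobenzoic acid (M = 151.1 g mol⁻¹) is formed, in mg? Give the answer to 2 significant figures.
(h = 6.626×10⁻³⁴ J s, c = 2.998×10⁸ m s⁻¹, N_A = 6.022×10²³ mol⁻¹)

120 mg

Photon energy at 321 nm: hc/λ = (6.626×10⁻³⁴)(2.998×10⁸)/(321×10⁻⁹) = 6.188×10⁻¹⁹ J.
Energy delivered: (1.24 W)(459 s) = 569.2 J.
Photons incident: 569.2 / 6.188×10⁻¹⁹ = 9.198×10²⁰, i.e. 9.198×10²⁰/6.022×10²³ = 0.001527 mol.
Product: Φ × n_abs = 0.54 × 0.001527 = 8.246×10⁻⁴ mol.
Mass: 8.246×10⁻⁴ × 151.1 = 0.1246 g = 120 mg.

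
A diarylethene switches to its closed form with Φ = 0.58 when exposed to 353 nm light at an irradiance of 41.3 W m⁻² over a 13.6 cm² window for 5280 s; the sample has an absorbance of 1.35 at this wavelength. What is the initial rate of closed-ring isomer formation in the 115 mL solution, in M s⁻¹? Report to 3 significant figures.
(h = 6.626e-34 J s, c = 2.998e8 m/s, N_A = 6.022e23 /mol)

Photon energy at 353 nm: hc/λ = (6.626e-34)(2.998e8)/(353e-9) = 5.627e-19 J.
Energy delivered: (41.3 W m⁻²)(13.6e-4 m²)(5280 s) = 296.6 J.
Photons incident: 296.6 / 5.627e-19 = 5.271e20, i.e. 5.271e20/6.022e23 = 8.753e-4 mol.
Fraction absorbed: 1 − 10^(−1.35) = 0.9553.
Photons absorbed: 0.9553 × 8.753e-4 = 8.362e-4 mol.
Product formed: 0.58 × 8.362e-4 = 4.850e-4 mol.
Rate: 4.850e-4 mol / (5280 s × 0.115 L) = 7.99e-7 M s⁻¹.

7.99e-7 M s⁻¹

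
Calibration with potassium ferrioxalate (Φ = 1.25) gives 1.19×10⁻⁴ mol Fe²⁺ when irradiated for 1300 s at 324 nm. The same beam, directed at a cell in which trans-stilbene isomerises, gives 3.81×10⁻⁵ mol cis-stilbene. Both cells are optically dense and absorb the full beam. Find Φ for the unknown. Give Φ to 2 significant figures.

Φ = 0.40

Photons absorbed by the actinometer: 1.19×10⁻⁴ / 1.25 = 9.520×10⁻⁵ mol.
Φ(unknown) = 3.81×10⁻⁵ / 9.520×10⁻⁵ = 0.40.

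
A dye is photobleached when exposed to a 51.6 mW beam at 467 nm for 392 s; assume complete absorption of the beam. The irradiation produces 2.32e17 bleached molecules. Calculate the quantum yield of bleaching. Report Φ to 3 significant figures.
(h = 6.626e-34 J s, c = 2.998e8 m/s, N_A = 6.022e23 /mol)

Product: 2.32e17 / 6.022e23 = 3.853e-7 mol.
Photon energy at 467 nm: hc/λ = (6.626e-34)(2.998e8)/(467e-9) = 4.254e-19 J.
Energy delivered: (51.6 mW)(392 s) = 20.23 J.
Photons incident: 20.23 / 4.254e-19 = 4.756e19, i.e. 4.756e19/6.022e23 = 7.898e-5 mol.
Φ = 3.853e-7 mol / 7.898e-5 mol photons = 0.00488.

Φ = 0.00488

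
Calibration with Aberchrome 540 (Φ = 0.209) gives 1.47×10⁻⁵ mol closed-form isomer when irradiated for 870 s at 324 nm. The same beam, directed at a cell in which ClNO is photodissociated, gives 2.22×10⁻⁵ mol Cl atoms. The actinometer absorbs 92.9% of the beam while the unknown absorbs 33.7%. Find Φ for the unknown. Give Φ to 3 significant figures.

Photons absorbed by the actinometer: 1.47×10⁻⁵ / 0.209 = 7.033×10⁻⁵ mol.
Incident flux: 7.033×10⁻⁵ / 0.929 = 7.571×10⁻⁵ einstein.
Absorbed by unknown: 0.337 × 7.571×10⁻⁵ = 2.551×10⁻⁵ mol.
Φ(unknown) = 2.22×10⁻⁵ / 2.551×10⁻⁵ = 0.870.

Φ = 0.870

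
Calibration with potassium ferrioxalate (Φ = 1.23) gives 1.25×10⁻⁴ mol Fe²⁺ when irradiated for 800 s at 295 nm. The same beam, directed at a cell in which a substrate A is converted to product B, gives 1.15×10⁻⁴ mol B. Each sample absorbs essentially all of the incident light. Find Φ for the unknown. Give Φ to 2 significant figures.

Photons absorbed by the actinometer: 1.25×10⁻⁴ / 1.23 = 1.016×10⁻⁴ mol.
Φ(unknown) = 1.15×10⁻⁴ / 1.016×10⁻⁴ = 1.1.

Φ = 1.1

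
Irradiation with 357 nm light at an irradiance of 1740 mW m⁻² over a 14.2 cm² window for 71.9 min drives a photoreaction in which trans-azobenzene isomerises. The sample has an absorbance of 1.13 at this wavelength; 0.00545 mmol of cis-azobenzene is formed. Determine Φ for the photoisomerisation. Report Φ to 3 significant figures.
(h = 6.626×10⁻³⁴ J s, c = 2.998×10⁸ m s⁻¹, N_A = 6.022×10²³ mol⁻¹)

Φ = 0.185

Product: 0.00545 mmol = 5.45×10⁻⁶ mol.
Photon energy at 357 nm: hc/λ = (6.626×10⁻³⁴)(2.998×10⁸)/(357×10⁻⁹) = 5.564×10⁻¹⁹ J.
Energy delivered: (1740 mW m⁻²)(14.2×10⁻⁴ m²)(4314 s) = 10.66 J.
Photons incident: 10.66 / 5.564×10⁻¹⁹ = 1.916×10¹⁹, i.e. 1.916×10¹⁹/6.022×10²³ = 3.182×10⁻⁵ mol.
Fraction absorbed: 1 − 10^(−1.13) = 0.9259.
Photons absorbed: 0.9259 × 3.182×10⁻⁵ = 2.946×10⁻⁵ mol.
Φ = 5.45×10⁻⁶ mol / 2.946×10⁻⁵ mol photons = 0.185.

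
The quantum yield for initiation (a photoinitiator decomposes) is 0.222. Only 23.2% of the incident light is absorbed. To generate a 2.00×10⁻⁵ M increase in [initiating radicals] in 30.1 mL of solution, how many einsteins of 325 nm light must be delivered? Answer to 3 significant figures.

Product: (2.00×10⁻⁵ M)(0.0301 L) = 6.020×10⁻⁷ mol.
Photons that must be absorbed: 6.020×10⁻⁷ / 0.222 = 2.712×10⁻⁶ mol.
Incident photons needed: 2.712×10⁻⁶ / 0.232 = 1.169×10⁻⁵ mol.

1.17×10⁻⁵ einstein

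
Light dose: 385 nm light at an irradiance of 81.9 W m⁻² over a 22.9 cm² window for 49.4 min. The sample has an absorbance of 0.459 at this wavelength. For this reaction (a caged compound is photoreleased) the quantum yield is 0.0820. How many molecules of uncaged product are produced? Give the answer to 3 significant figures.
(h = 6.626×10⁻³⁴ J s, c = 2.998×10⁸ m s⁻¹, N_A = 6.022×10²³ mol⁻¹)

5.76×10¹⁹ molecules

Photon energy at 385 nm: hc/λ = (6.626×10⁻³⁴)(2.998×10⁸)/(385×10⁻⁹) = 5.160×10⁻¹⁹ J.
Energy delivered: (81.9 W m⁻²)(22.9×10⁻⁴ m²)(2964 s) = 555.9 J.
Photons incident: 555.9 / 5.160×10⁻¹⁹ = 1.077×10²¹, i.e. 1.077×10²¹/6.022×10²³ = 0.001788 mol.
Fraction absorbed: 1 − 10^(−0.459) = 0.6525.
Photons absorbed: 0.6525 × 0.001788 = 0.001167 mol.
Product: Φ × n_abs = 0.0820 × 0.001167 = 9.569×10⁻⁵ mol.
As a count: 9.569×10⁻⁵ × 6.022×10²³ = 5.76×10¹⁹.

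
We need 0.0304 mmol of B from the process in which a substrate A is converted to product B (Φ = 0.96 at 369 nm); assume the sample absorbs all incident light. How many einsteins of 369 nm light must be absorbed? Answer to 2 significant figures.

Product: 0.0304 mmol = 3.04e-5 mol.
Photons that must be absorbed: 3.04e-5 / 0.96 = 3.167e-5 mol.

3.2e-5 einstein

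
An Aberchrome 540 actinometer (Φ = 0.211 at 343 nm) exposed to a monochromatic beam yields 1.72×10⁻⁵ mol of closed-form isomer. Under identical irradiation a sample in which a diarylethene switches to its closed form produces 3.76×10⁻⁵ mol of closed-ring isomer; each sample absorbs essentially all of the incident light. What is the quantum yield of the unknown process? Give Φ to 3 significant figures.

Photons absorbed by the actinometer: 1.72×10⁻⁵ / 0.211 = 8.152×10⁻⁵ mol.
Φ(unknown) = 3.76×10⁻⁵ / 8.152×10⁻⁵ = 0.461.

Φ = 0.461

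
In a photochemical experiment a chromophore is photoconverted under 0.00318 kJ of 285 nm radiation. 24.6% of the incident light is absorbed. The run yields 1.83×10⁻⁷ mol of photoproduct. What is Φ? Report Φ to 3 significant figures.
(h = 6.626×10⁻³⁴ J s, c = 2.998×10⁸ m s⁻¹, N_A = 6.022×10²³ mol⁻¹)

Φ = 0.0982

Photon energy at 285 nm: hc/λ = (6.626×10⁻³⁴)(2.998×10⁸)/(285×10⁻⁹) = 6.970×10⁻¹⁹ J.
Incident energy: 0.00318 kJ = 3.18 J.
Photons incident: 3.18 / 6.970×10⁻¹⁹ = 4.562×10¹⁸, i.e. 4.562×10¹⁸/6.022×10²³ = 7.576×10⁻⁶ mol.
Photons absorbed: 0.246 × 7.576×10⁻⁶ = 1.864×10⁻⁶ mol.
Φ = 1.83×10⁻⁷ mol / 1.864×10⁻⁶ mol photons = 0.0982.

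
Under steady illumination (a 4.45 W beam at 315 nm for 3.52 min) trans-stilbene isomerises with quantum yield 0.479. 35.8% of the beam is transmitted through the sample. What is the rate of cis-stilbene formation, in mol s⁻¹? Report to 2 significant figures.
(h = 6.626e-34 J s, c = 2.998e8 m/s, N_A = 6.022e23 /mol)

3.6e-6 mol s⁻¹

Photon energy at 315 nm: hc/λ = (6.626e-34)(2.998e8)/(315e-9) = 6.306e-19 J.
Energy delivered: (4.45 W)(211.2 s) = 939.8 J.
Photons incident: 939.8 / 6.306e-19 = 1.490e21, i.e. 1.490e21/6.022e23 = 0.002474 mol.
Fraction absorbed: 1 − 35.8/100 = 0.6420.
Photons absorbed: 0.6420 × 0.002474 = 0.001588 mol.
Product formed: 0.479 × 0.001588 = 7.607e-4 mol.
Rate: 7.607e-4 / 211.2 s = 3.6e-6 mol s⁻¹.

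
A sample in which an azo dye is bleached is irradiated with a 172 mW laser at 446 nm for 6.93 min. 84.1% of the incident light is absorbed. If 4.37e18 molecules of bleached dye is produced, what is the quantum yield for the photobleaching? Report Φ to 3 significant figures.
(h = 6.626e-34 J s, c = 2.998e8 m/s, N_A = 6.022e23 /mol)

Φ = 0.0324

Product: 4.37e18 / 6.022e23 = 7.257e-6 mol.
Photon energy at 446 nm: hc/λ = (6.626e-34)(2.998e8)/(446e-9) = 4.454e-19 J.
Energy delivered: (172 mW)(415.8 s) = 71.52 J.
Photons incident: 71.52 / 4.454e-19 = 1.606e20, i.e. 1.606e20/6.022e23 = 2.667e-4 mol.
Photons absorbed: 0.841 × 2.667e-4 = 2.243e-4 mol.
Φ = 7.257e-6 mol / 2.243e-4 mol photons = 0.0324.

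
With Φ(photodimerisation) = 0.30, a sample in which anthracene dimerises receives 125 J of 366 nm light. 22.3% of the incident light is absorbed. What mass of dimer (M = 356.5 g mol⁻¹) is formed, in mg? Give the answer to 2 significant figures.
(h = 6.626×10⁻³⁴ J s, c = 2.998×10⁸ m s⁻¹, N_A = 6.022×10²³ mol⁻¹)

9.1 mg

Photon energy at 366 nm: hc/λ = (6.626×10⁻³⁴)(2.998×10⁸)/(366×10⁻⁹) = 5.428×10⁻¹⁹ J.
Photons incident: 125 / 5.428×10⁻¹⁹ = 2.303×10²⁰, i.e. 2.303×10²⁰/6.022×10²³ = 3.824×10⁻⁴ mol.
Photons absorbed: 0.223 × 3.824×10⁻⁴ = 8.528×10⁻⁵ mol.
Product: Φ × n_abs = 0.30 × 8.528×10⁻⁵ = 2.558×10⁻⁵ mol.
Mass: 2.558×10⁻⁵ × 356.5 = 0.009119 g = 9.1 mg.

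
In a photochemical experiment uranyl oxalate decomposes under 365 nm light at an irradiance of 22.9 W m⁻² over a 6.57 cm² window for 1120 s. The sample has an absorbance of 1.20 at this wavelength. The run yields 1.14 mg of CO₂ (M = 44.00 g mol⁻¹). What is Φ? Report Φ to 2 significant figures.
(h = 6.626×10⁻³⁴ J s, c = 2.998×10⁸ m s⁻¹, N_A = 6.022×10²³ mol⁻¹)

Product: 1.14 mg / 44.00 g mol⁻¹ = 2.591×10⁻⁵ mol.
Photon energy at 365 nm: hc/λ = (6.626×10⁻³⁴)(2.998×10⁸)/(365×10⁻⁹) = 5.442×10⁻¹⁹ J.
Energy delivered: (22.9 W m⁻²)(6.57×10⁻⁴ m²)(1120 s) = 16.85 J.
Photons incident: 16.85 / 5.442×10⁻¹⁹ = 3.096×10¹⁹, i.e. 3.096×10¹⁹/6.022×10²³ = 5.141×10⁻⁵ mol.
Fraction absorbed: 1 − 10^(−1.20) = 0.9369.
Photons absorbed: 0.9369 × 5.141×10⁻⁵ = 4.817×10⁻⁵ mol.
Φ = 2.591×10⁻⁵ mol / 4.817×10⁻⁵ mol photons = 0.54.

Φ = 0.54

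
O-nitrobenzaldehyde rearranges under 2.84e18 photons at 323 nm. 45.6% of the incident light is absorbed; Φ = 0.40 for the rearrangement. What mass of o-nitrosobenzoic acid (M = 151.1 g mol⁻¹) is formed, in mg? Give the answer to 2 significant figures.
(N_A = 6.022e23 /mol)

Moles of photons: 2.84e18 / 6.022e23 = 4.716e-6 mol.
Photons absorbed: 0.456 × 4.716e-6 = 2.150e-6 mol.
Product: Φ × n_abs = 0.40 × 2.150e-6 = 8.600e-7 mol.
Mass: 8.600e-7 × 151.1 = 1.299e-4 g = 0.13 mg.

0.13 mg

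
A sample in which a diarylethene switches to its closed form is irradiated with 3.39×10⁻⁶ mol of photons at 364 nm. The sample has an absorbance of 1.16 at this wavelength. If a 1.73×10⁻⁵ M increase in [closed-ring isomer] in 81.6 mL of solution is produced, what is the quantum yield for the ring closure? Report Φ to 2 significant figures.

Product: (1.73×10⁻⁵ M)(0.0816 L) = 1.412×10⁻⁶ mol.
Fraction absorbed: 1 − 10^(−1.16) = 0.9308.
Photons absorbed: 0.9308 × 3.39×10⁻⁶ = 3.155×10⁻⁶ mol.
Φ = 1.412×10⁻⁶ mol / 3.155×10⁻⁶ mol photons = 0.45.

Φ = 0.45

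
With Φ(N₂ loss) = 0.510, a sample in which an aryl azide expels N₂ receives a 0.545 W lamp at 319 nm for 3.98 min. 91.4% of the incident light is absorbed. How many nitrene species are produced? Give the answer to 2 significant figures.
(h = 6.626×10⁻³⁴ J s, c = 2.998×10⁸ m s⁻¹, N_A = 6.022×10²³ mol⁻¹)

Photon energy at 319 nm: hc/λ = (6.626×10⁻³⁴)(2.998×10⁸)/(319×10⁻⁹) = 6.227×10⁻¹⁹ J.
Energy delivered: (0.545 W)(238.8 s) = 130.1 J.
Photons incident: 130.1 / 6.227×10⁻¹⁹ = 2.089×10²⁰, i.e. 2.089×10²⁰/6.022×10²³ = 3.469×10⁻⁴ mol.
Photons absorbed: 0.914 × 3.469×10⁻⁴ = 3.171×10⁻⁴ mol.
Product: Φ × n_abs = 0.510 × 3.171×10⁻⁴ = 1.617×10⁻⁴ mol.
As a count: 1.617×10⁻⁴ × 6.022×10²³ = 9.7×10¹⁹.

9.7×10¹⁹ species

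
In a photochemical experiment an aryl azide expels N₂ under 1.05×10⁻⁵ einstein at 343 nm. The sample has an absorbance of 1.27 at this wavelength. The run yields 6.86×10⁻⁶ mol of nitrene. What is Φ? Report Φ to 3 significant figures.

Fraction absorbed: 1 − 10^(−1.27) = 0.9463.
Photons absorbed: 0.9463 × 1.05×10⁻⁵ = 9.936×10⁻⁶ mol.
Φ = 6.86×10⁻⁶ mol / 9.936×10⁻⁶ mol photons = 0.690.

Φ = 0.690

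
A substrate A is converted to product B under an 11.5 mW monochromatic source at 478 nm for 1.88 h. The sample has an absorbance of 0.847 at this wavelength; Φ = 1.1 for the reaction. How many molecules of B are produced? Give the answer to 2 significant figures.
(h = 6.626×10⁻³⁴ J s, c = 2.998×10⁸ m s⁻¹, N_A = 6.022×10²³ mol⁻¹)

1.8×10²⁰ molecules

Photon energy at 478 nm: hc/λ = (6.626×10⁻³⁴)(2.998×10⁸)/(478×10⁻⁹) = 4.156×10⁻¹⁹ J.
Energy delivered: (11.5 mW)(6768 s) = 77.83 J.
Photons incident: 77.83 / 4.156×10⁻¹⁹ = 1.873×10²⁰, i.e. 1.873×10²⁰/6.022×10²³ = 3.110×10⁻⁴ mol.
Fraction absorbed: 1 − 10^(−0.847) = 0.8578.
Photons absorbed: 0.8578 × 3.110×10⁻⁴ = 2.668×10⁻⁴ mol.
Product: Φ × n_abs = 1.1 × 2.668×10⁻⁴ = 2.935×10⁻⁴ mol.
As a count: 2.935×10⁻⁴ × 6.022×10²³ = 1.8×10²⁰.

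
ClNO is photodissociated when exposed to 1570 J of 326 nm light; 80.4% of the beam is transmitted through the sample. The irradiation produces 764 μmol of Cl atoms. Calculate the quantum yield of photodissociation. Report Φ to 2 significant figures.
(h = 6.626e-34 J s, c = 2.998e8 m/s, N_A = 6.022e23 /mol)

Φ = 0.91

Product: 764 μmol = 7.64e-4 mol.
Photon energy at 326 nm: hc/λ = (6.626e-34)(2.998e8)/(326e-9) = 6.093e-19 J.
Photons incident: 1570 / 6.093e-19 = 2.577e21, i.e. 2.577e21/6.022e23 = 0.004279 mol.
Fraction absorbed: 1 − 80.4/100 = 0.1960.
Photons absorbed: 0.1960 × 0.004279 = 8.387e-4 mol.
Φ = 7.64e-4 mol / 8.387e-4 mol photons = 0.91.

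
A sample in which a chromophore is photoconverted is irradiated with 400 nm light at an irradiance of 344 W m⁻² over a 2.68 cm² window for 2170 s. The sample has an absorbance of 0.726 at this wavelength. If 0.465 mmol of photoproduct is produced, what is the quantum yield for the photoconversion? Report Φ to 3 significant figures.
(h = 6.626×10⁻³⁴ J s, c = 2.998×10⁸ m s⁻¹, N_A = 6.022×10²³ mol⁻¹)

Product: 0.465 mmol = 4.65×10⁻⁴ mol.
Photon energy at 400 nm: hc/λ = (6.626×10⁻³⁴)(2.998×10⁸)/(400×10⁻⁹) = 4.966×10⁻¹⁹ J.
Energy delivered: (344 W m⁻²)(2.68×10⁻⁴ m²)(2170 s) = 200.1 J.
Photons incident: 200.1 / 4.966×10⁻¹⁹ = 4.029×10²⁰, i.e. 4.029×10²⁰/6.022×10²³ = 6.690×10⁻⁴ mol.
Fraction absorbed: 1 − 10^(−0.726) = 0.8121.
Photons absorbed: 0.8121 × 6.690×10⁻⁴ = 5.433×10⁻⁴ mol.
Φ = 4.65×10⁻⁴ mol / 5.433×10⁻⁴ mol photons = 0.856.

Φ = 0.856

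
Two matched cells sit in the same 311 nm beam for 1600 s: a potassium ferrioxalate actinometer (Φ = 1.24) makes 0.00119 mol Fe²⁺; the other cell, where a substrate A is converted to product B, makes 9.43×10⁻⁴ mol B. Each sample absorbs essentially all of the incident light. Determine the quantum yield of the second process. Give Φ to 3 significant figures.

Φ = 0.983

Photons absorbed by the actinometer: 0.00119 / 1.24 = 9.597×10⁻⁴ mol.
Φ(unknown) = 9.43×10⁻⁴ / 9.597×10⁻⁴ = 0.983.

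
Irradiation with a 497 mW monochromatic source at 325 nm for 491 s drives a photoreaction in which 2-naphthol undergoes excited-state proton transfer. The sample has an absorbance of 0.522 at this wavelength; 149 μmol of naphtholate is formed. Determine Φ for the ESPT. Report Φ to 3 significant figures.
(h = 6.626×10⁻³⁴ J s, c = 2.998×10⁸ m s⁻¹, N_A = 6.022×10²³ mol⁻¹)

Φ = 0.321

Product: 149 μmol = 1.49×10⁻⁴ mol.
Photon energy at 325 nm: hc/λ = (6.626×10⁻³⁴)(2.998×10⁸)/(325×10⁻⁹) = 6.112×10⁻¹⁹ J.
Energy delivered: (497 mW)(491 s) = 244.0 J.
Photons incident: 244.0 / 6.112×10⁻¹⁹ = 3.992×10²⁰, i.e. 3.992×10²⁰/6.022×10²³ = 6.629×10⁻⁴ mol.
Fraction absorbed: 1 − 10^(−0.522) = 0.6994.
Photons absorbed: 0.6994 × 6.629×10⁻⁴ = 4.636×10⁻⁴ mol.
Φ = 1.49×10⁻⁴ mol / 4.636×10⁻⁴ mol photons = 0.321.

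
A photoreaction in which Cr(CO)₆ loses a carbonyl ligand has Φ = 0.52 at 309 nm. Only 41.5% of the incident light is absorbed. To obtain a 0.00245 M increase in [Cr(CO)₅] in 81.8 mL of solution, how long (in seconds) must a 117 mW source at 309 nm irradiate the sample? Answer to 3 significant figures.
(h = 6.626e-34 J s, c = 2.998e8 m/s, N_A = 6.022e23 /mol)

Product: (0.00245 M)(0.0818 L) = 2.004e-4 mol.
Photons that must be absorbed: 2.004e-4 / 0.52 = 3.854e-4 mol.
Incident photons needed: 3.854e-4 / 0.415 = 9.287e-4 mol.
Photon energy: hc/λ = 6.429e-19 J; per mole, 3.872e5 J mol⁻¹.
Energy required: 9.287e-4 × 3.872e5 = 359.6 J.
Time: 359.6 J / 0.117 W = 3070 s.

t ≈ 3070 s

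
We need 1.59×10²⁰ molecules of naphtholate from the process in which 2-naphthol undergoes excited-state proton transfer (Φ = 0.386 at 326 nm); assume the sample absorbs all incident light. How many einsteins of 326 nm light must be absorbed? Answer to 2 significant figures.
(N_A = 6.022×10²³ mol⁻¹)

Product: 1.59×10²⁰ / 6.022×10²³ = 2.640×10⁻⁴ mol.
Photons that must be absorbed: 2.640×10⁻⁴ / 0.386 = 6.839×10⁻⁴ mol.

6.8×10⁻⁴ einstein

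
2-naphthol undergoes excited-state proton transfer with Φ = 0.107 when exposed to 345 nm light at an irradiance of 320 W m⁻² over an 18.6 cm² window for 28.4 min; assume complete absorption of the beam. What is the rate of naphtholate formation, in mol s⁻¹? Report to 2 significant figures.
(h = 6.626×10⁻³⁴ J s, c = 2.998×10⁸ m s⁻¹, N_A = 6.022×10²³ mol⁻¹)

1.8×10⁻⁷ mol s⁻¹

Photon energy at 345 nm: hc/λ = (6.626×10⁻³⁴)(2.998×10⁸)/(345×10⁻⁹) = 5.758×10⁻¹⁹ J.
Energy delivered: (320 W m⁻²)(18.6×10⁻⁴ m²)(1704 s) = 1014 J.
Photons incident: 1014 / 5.758×10⁻¹⁹ = 1.761×10²¹, i.e. 1.761×10²¹/6.022×10²³ = 0.002924 mol.
Product formed: 0.107 × 0.002924 = 3.129×10⁻⁴ mol.
Rate: 3.129×10⁻⁴ / 1704 s = 1.8×10⁻⁷ mol s⁻¹.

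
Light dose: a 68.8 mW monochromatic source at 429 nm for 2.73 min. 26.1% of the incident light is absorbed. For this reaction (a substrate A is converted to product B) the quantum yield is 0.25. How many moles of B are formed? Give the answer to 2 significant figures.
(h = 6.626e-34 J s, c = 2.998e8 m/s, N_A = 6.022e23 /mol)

Photon energy at 429 nm: hc/λ = (6.626e-34)(2.998e8)/(429e-9) = 4.630e-19 J.
Energy delivered: (68.8 mW)(163.8 s) = 11.27 J.
Photons incident: 11.27 / 4.630e-19 = 2.434e19, i.e. 2.434e19/6.022e23 = 4.042e-5 mol.
Photons absorbed: 0.261 × 4.042e-5 = 1.055e-5 mol.
Product: Φ × n_abs = 0.25 × 1.055e-5 = 2.638e-6 mol.

2.6e-6 mol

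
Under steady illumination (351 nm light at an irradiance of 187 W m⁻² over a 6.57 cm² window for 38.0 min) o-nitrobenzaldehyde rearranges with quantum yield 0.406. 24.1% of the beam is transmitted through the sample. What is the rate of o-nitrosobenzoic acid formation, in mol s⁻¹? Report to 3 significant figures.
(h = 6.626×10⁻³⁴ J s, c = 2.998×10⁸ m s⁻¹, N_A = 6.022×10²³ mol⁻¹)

Photon energy at 351 nm: hc/λ = (6.626×10⁻³⁴)(2.998×10⁸)/(351×10⁻⁹) = 5.659×10⁻¹⁹ J.
Energy delivered: (187 W m⁻²)(6.57×10⁻⁴ m²)(2280 s) = 280.1 J.
Photons incident: 280.1 / 5.659×10⁻¹⁹ = 4.950×10²⁰, i.e. 4.950×10²⁰/6.022×10²³ = 8.220×10⁻⁴ mol.
Fraction absorbed: 1 − 24.1/100 = 0.7590.
Photons absorbed: 0.7590 × 8.220×10⁻⁴ = 6.239×10⁻⁴ mol.
Product formed: 0.406 × 6.239×10⁻⁴ = 2.533×10⁻⁴ mol.
Rate: 2.533×10⁻⁴ / 2280 s = 1.11×10⁻⁷ mol s⁻¹.

1.11×10⁻⁷ mol s⁻¹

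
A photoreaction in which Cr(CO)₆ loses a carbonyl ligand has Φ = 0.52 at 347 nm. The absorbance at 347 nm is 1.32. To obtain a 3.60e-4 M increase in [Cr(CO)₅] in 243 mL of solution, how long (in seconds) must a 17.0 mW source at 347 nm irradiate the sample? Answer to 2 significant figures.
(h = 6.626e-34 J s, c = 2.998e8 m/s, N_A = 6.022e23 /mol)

t ≈ 3600 s

Product: (3.60e-4 M)(0.243 L) = 8.748e-5 mol.
Photons that must be absorbed: 8.748e-5 / 0.52 = 1.682e-4 mol.
Fraction absorbed: 1 − 10^(−1.32) = 0.9521.
Incident photons needed: 1.682e-4 / 0.9521 = 1.767e-4 mol.
Photon energy: hc/λ = 5.725e-19 J; per mole, 3.448e5 J mol⁻¹.
Energy required: 1.767e-4 × 3.448e5 = 60.93 J.
Time: 60.93 J / 0.017 W = 3600 s.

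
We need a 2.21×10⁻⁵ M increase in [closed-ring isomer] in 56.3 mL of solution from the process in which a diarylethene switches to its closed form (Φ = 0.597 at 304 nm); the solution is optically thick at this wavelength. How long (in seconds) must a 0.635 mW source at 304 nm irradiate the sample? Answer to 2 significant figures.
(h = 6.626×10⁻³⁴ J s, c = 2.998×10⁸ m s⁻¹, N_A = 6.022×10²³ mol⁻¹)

t ≈ 1300 s

Product: (2.21×10⁻⁵ M)(0.0563 L) = 1.244×10⁻⁶ mol.
Photons that must be absorbed: 1.244×10⁻⁶ / 0.597 = 2.084×10⁻⁶ mol.
Photon energy: hc/λ = 6.534×10⁻¹⁹ J; per mole, 3.935×10⁵ J mol⁻¹.
Energy required: 2.084×10⁻⁶ × 3.935×10⁵ = 0.8201 J.
Time: 0.8201 J / 0.000635 W = 1300 s.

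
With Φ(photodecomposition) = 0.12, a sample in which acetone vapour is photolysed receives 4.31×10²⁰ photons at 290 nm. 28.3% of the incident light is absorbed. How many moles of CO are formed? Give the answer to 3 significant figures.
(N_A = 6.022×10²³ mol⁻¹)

Moles of photons: 4.31×10²⁰ / 6.022×10²³ = 7.157×10⁻⁴ mol.
Photons absorbed: 0.283 × 7.157×10⁻⁴ = 2.025×10⁻⁴ mol.
Product: Φ × n_abs = 0.12 × 2.025×10⁻⁴ = 2.430×10⁻⁵ mol.

2.43×10⁻⁵ mol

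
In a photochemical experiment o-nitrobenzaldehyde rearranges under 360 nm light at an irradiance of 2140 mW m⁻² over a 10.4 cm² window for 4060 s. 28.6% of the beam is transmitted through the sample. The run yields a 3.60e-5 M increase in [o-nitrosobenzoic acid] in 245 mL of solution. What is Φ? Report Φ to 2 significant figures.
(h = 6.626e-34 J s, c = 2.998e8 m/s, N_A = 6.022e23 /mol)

Φ = 0.45

Product: (3.60e-5 M)(0.245 L) = 8.820e-6 mol.
Photon energy at 360 nm: hc/λ = (6.626e-34)(2.998e8)/(360e-9) = 5.518e-19 J.
Energy delivered: (2140 mW m⁻²)(10.4e-4 m²)(4060 s) = 9.036 J.
Photons incident: 9.036 / 5.518e-19 = 1.638e19, i.e. 1.638e19/6.022e23 = 2.720e-5 mol.
Fraction absorbed: 1 − 28.6/100 = 0.7140.
Photons absorbed: 0.7140 × 2.720e-5 = 1.942e-5 mol.
Φ = 8.820e-6 mol / 1.942e-5 mol photons = 0.45.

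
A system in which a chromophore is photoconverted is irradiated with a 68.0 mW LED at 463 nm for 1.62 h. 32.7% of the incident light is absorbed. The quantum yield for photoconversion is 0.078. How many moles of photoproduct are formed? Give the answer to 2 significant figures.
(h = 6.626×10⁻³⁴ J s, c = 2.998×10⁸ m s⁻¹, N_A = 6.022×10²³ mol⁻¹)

Photon energy at 463 nm: hc/λ = (6.626×10⁻³⁴)(2.998×10⁸)/(463×10⁻⁹) = 4.290×10⁻¹⁹ J.
Energy delivered: (68.0 mW)(5832 s) = 396.6 J.
Photons incident: 396.6 / 4.290×10⁻¹⁹ = 9.245×10²⁰, i.e. 9.245×10²⁰/6.022×10²³ = 0.001535 mol.
Photons absorbed: 0.327 × 0.001535 = 5.019×10⁻⁴ mol.
Product: Φ × n_abs = 0.078 × 5.019×10⁻⁴ = 3.915×10⁻⁵ mol.

3.9×10⁻⁵ mol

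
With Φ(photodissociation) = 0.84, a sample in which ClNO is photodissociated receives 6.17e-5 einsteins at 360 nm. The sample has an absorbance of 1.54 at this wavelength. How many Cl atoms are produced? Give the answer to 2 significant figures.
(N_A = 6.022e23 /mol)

3.0e19 atoms

Fraction absorbed: 1 − 10^(−1.54) = 0.9712.
Photons absorbed: 0.9712 × 6.17e-5 = 5.992e-5 mol.
Product: Φ × n_abs = 0.84 × 5.992e-5 = 5.033e-5 mol.
As a count: 5.033e-5 × 6.022e23 = 3.0e19.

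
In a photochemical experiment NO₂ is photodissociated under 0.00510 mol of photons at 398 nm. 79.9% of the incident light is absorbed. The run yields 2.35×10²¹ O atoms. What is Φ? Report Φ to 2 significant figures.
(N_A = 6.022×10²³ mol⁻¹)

Φ = 0.96

Product: 2.35×10²¹ / 6.022×10²³ = 0.003902 mol.
Photons absorbed: 0.799 × 0.00510 = 0.004075 mol.
Φ = 0.003902 mol / 0.004075 mol photons = 0.96.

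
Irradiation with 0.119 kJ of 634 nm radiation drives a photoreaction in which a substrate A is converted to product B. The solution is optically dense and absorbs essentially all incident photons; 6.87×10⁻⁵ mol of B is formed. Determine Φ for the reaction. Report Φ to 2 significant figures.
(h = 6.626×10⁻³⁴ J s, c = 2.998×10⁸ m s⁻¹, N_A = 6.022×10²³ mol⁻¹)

Photon energy at 634 nm: hc/λ = (6.626×10⁻³⁴)(2.998×10⁸)/(634×10⁻⁹) = 3.133×10⁻¹⁹ J.
Incident energy: 0.119 kJ = 119 J.
Photons incident: 119 / 3.133×10⁻¹⁹ = 3.798×10²⁰, i.e. 3.798×10²⁰/6.022×10²³ = 6.307×10⁻⁴ mol.
Φ = 6.87×10⁻⁵ mol / 6.307×10⁻⁴ mol photons = 0.11.

Φ = 0.11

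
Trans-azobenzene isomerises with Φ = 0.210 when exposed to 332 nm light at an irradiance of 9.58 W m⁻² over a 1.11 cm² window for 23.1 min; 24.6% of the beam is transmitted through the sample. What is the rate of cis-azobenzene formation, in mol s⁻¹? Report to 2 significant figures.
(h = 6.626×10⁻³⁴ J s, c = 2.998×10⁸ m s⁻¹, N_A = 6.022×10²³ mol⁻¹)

Photon energy at 332 nm: hc/λ = (6.626×10⁻³⁴)(2.998×10⁸)/(332×10⁻⁹) = 5.983×10⁻¹⁹ J.
Energy delivered: (9.58 W m⁻²)(1.11×10⁻⁴ m²)(1386 s) = 1.474 J.
Photons incident: 1.474 / 5.983×10⁻¹⁹ = 2.464×10¹⁸, i.e. 2.464×10¹⁸/6.022×10²³ = 4.092×10⁻⁶ mol.
Fraction absorbed: 1 − 24.6/100 = 0.7540.
Photons absorbed: 0.7540 × 4.092×10⁻⁶ = 3.085×10⁻⁶ mol.
Product formed: 0.210 × 3.085×10⁻⁶ = 6.479×10⁻⁷ mol.
Rate: 6.479×10⁻⁷ / 1386 s = 4.7×10⁻¹⁰ mol s⁻¹.

4.7×10⁻¹⁰ mol s⁻¹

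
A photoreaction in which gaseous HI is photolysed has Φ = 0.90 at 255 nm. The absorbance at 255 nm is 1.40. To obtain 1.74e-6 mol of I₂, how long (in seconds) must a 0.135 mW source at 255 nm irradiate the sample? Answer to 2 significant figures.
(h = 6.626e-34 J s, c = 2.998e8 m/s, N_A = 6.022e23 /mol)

Photons that must be absorbed: 1.74e-6 / 0.90 = 1.933e-6 mol.
Fraction absorbed: 1 − 10^(−1.40) = 0.9602.
Incident photons needed: 1.933e-6 / 0.9602 = 2.013e-6 mol.
Photon energy: hc/λ = 7.790e-19 J; per mole, 4.691e5 J mol⁻¹.
Energy required: 2.013e-6 × 4.691e5 = 0.9443 J.
Time: 0.9443 J / 0.000135 W = 7000 s.

t ≈ 7000 s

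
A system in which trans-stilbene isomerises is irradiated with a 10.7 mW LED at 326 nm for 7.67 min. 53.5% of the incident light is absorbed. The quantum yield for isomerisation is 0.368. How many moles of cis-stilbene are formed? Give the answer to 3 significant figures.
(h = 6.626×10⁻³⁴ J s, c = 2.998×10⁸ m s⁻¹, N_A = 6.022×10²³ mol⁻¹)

2.64×10⁻⁶ mol

Photon energy at 326 nm: hc/λ = (6.626×10⁻³⁴)(2.998×10⁸)/(326×10⁻⁹) = 6.093×10⁻¹⁹ J.
Energy delivered: (10.7 mW)(460.2 s) = 4.924 J.
Photons incident: 4.924 / 6.093×10⁻¹⁹ = 8.081×10¹⁸, i.e. 8.081×10¹⁸/6.022×10²³ = 1.342×10⁻⁵ mol.
Photons absorbed: 0.535 × 1.342×10⁻⁵ = 7.180×10⁻⁶ mol.
Product: Φ × n_abs = 0.368 × 7.180×10⁻⁶ = 2.642×10⁻⁶ mol.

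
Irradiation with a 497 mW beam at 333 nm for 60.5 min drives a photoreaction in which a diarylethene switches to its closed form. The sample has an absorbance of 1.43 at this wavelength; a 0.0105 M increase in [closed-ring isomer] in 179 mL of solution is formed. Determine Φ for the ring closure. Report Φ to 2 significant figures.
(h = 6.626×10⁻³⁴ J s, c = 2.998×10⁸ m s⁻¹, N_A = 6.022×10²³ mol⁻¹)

Φ = 0.39

Product: (0.0105 M)(0.179 L) = 0.001880 mol.
Photon energy at 333 nm: hc/λ = (6.626×10⁻³⁴)(2.998×10⁸)/(333×10⁻⁹) = 5.965×10⁻¹⁹ J.
Energy delivered: (497 mW)(3630 s) = 1804 J.
Photons incident: 1804 / 5.965×10⁻¹⁹ = 3.024×10²¹, i.e. 3.024×10²¹/6.022×10²³ = 0.005022 mol.
Fraction absorbed: 1 − 10^(−1.43) = 0.9628.
Photons absorbed: 0.9628 × 0.005022 = 0.004835 mol.
Φ = 0.001880 mol / 0.004835 mol photons = 0.39.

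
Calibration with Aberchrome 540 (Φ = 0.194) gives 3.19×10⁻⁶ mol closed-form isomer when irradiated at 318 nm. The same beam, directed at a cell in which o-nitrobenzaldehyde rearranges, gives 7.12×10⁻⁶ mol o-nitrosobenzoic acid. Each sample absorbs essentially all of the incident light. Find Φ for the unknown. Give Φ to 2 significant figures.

Photons absorbed by the actinometer: 3.19×10⁻⁶ / 0.194 = 1.644×10⁻⁵ mol.
Φ(unknown) = 7.12×10⁻⁶ / 1.644×10⁻⁵ = 0.43.

Φ = 0.43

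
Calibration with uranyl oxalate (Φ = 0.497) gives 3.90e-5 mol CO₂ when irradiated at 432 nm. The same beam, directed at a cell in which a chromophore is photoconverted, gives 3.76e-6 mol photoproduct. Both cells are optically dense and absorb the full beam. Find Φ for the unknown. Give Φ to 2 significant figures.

Photons absorbed by the actinometer: 3.90e-5 / 0.497 = 7.847e-5 mol.
Φ(unknown) = 3.76e-6 / 7.847e-5 = 0.048.

Φ = 0.048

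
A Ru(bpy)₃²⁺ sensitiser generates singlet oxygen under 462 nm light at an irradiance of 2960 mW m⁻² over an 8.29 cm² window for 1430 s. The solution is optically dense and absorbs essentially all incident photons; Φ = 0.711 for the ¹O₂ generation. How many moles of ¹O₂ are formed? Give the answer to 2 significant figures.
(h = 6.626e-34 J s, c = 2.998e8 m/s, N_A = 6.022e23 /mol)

Photon energy at 462 nm: hc/λ = (6.626e-34)(2.998e8)/(462e-9) = 4.300e-19 J.
Energy delivered: (2960 mW m⁻²)(8.29e-4 m²)(1430 s) = 3.509 J.
Photons incident: 3.509 / 4.300e-19 = 8.160e18, i.e. 8.160e18/6.022e23 = 1.355e-5 mol.
Product: Φ × n_abs = 0.711 × 1.355e-5 = 9.634e-6 mol.

9.6e-6 mol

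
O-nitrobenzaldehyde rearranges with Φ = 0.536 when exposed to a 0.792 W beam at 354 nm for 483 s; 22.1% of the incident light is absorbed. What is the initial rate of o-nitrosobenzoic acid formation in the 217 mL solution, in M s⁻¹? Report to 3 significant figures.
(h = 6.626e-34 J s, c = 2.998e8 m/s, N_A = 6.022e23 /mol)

1.28e-6 M s⁻¹

Photon energy at 354 nm: hc/λ = (6.626e-34)(2.998e8)/(354e-9) = 5.612e-19 J.
Energy delivered: (0.792 W)(483 s) = 382.5 J.
Photons incident: 382.5 / 5.612e-19 = 6.816e20, i.e. 6.816e20/6.022e23 = 0.001132 mol.
Photons absorbed: 0.221 × 0.001132 = 2.502e-4 mol.
Product formed: 0.536 × 2.502e-4 = 1.341e-4 mol.
Rate: 1.341e-4 mol / (483 s × 0.217 L) = 1.28e-6 M s⁻¹.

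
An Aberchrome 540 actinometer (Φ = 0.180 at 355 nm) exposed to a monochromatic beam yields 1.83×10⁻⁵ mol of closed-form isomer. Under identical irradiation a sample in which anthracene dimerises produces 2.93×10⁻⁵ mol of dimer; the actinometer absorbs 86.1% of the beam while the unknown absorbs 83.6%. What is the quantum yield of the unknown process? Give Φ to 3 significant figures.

Photons absorbed by the actinometer: 1.83×10⁻⁵ / 0.180 = 1.017×10⁻⁴ mol.
Incident flux: 1.017×10⁻⁴ / 0.861 = 1.181×10⁻⁴ einstein.
Absorbed by unknown: 0.836 × 1.181×10⁻⁴ = 9.873×10⁻⁵ mol.
Φ(unknown) = 2.93×10⁻⁵ / 9.873×10⁻⁵ = 0.297.

Φ = 0.297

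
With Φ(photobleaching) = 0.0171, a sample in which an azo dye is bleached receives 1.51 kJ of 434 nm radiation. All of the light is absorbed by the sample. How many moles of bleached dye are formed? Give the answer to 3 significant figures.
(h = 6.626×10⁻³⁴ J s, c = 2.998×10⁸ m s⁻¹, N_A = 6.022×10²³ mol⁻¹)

Photon energy at 434 nm: hc/λ = (6.626×10⁻³⁴)(2.998×10⁸)/(434×10⁻⁹) = 4.577×10⁻¹⁹ J.
Incident energy: 1.51 kJ = 1510 J.
Photons incident: 1510 / 4.577×10⁻¹⁹ = 3.299×10²¹, i.e. 3.299×10²¹/6.022×10²³ = 0.005478 mol.
Product: Φ × n_abs = 0.0171 × 0.005478 = 9.367×10⁻⁵ mol.

9.37×10⁻⁵ mol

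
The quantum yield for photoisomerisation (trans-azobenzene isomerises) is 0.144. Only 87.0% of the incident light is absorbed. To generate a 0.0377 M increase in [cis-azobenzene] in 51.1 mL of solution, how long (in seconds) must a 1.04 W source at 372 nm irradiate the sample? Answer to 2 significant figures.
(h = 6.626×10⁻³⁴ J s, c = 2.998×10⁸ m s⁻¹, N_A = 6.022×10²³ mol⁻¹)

t ≈ 4800 s

Product: (0.0377 M)(0.0511 L) = 0.001926 mol.
Photons that must be absorbed: 0.001926 / 0.144 = 0.01338 mol.
Incident photons needed: 0.01338 / 0.870 = 0.01538 mol.
Photon energy: hc/λ = 5.340×10⁻¹⁹ J; per mole, 3.216×10⁵ J mol⁻¹.
Energy required: 0.01538 × 3.216×10⁵ = 4946 J.
Time: 4946 J / 1.04 W = 4800 s.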